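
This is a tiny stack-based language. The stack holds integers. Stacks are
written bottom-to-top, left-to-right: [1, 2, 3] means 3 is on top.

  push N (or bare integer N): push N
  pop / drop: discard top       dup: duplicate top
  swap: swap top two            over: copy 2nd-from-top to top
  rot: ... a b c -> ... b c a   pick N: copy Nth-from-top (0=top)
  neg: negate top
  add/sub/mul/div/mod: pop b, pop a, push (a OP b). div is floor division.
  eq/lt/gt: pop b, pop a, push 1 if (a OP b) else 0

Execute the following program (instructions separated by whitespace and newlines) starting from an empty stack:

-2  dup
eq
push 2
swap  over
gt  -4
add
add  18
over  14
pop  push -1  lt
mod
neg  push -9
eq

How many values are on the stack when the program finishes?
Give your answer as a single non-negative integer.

After 'push -2': stack = [-2] (depth 1)
After 'dup': stack = [-2, -2] (depth 2)
After 'eq': stack = [1] (depth 1)
After 'push 2': stack = [1, 2] (depth 2)
After 'swap': stack = [2, 1] (depth 2)
After 'over': stack = [2, 1, 2] (depth 3)
After 'gt': stack = [2, 0] (depth 2)
After 'push -4': stack = [2, 0, -4] (depth 3)
After 'add': stack = [2, -4] (depth 2)
After 'add': stack = [-2] (depth 1)
After 'push 18': stack = [-2, 18] (depth 2)
After 'over': stack = [-2, 18, -2] (depth 3)
After 'push 14': stack = [-2, 18, -2, 14] (depth 4)
After 'pop': stack = [-2, 18, -2] (depth 3)
After 'push -1': stack = [-2, 18, -2, -1] (depth 4)
After 'lt': stack = [-2, 18, 1] (depth 3)
After 'mod': stack = [-2, 0] (depth 2)
After 'neg': stack = [-2, 0] (depth 2)
After 'push -9': stack = [-2, 0, -9] (depth 3)
After 'eq': stack = [-2, 0] (depth 2)

Answer: 2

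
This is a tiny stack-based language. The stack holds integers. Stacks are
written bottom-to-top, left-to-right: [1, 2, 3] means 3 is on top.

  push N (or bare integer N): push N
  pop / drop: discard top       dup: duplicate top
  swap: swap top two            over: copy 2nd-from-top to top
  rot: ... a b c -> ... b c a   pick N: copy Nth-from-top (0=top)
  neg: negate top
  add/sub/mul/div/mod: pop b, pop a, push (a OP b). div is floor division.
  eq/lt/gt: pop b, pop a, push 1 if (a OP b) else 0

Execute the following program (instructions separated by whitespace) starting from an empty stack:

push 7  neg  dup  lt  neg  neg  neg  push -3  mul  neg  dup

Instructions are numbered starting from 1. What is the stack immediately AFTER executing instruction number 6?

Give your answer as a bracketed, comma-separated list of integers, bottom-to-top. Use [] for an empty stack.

Step 1 ('push 7'): [7]
Step 2 ('neg'): [-7]
Step 3 ('dup'): [-7, -7]
Step 4 ('lt'): [0]
Step 5 ('neg'): [0]
Step 6 ('neg'): [0]

Answer: [0]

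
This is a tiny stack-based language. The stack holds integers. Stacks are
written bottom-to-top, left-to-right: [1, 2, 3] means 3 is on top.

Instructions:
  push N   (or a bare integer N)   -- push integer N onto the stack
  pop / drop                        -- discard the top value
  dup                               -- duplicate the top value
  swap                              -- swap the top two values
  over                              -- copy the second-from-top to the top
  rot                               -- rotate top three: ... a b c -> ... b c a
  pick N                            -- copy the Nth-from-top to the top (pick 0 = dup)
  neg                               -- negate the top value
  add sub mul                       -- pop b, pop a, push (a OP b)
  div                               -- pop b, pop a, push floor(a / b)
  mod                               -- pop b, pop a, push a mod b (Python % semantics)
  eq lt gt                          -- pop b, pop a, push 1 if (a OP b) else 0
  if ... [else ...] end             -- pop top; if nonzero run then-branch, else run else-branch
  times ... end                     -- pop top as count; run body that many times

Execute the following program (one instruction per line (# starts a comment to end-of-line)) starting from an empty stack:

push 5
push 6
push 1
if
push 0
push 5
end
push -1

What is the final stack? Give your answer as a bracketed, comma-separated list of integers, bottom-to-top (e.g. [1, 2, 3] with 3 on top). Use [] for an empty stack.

After 'push 5': [5]
After 'push 6': [5, 6]
After 'push 1': [5, 6, 1]
After 'if': [5, 6]
After 'push 0': [5, 6, 0]
After 'push 5': [5, 6, 0, 5]
After 'push -1': [5, 6, 0, 5, -1]

Answer: [5, 6, 0, 5, -1]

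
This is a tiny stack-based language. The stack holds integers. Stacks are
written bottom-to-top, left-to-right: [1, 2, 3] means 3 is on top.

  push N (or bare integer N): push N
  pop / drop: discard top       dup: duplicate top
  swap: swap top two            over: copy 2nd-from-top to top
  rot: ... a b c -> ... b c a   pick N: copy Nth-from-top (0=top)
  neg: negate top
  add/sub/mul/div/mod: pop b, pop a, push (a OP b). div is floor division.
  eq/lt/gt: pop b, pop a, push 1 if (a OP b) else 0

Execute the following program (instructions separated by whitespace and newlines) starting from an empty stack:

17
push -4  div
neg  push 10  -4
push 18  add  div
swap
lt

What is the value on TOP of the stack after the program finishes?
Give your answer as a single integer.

After 'push 17': [17]
After 'push -4': [17, -4]
After 'div': [-5]
After 'neg': [5]
After 'push 10': [5, 10]
After 'push -4': [5, 10, -4]
After 'push 18': [5, 10, -4, 18]
After 'add': [5, 10, 14]
After 'div': [5, 0]
After 'swap': [0, 5]
After 'lt': [1]

Answer: 1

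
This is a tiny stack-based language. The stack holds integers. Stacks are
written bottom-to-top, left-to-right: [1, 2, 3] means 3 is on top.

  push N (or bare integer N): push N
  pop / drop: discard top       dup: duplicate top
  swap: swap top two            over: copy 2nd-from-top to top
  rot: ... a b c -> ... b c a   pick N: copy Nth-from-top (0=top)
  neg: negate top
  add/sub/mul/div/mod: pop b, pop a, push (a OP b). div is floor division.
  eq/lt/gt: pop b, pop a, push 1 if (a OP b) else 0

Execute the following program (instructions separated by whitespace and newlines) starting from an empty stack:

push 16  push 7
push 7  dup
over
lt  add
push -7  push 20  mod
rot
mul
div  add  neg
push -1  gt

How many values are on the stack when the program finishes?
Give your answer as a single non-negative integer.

Answer: 1

Derivation:
After 'push 16': stack = [16] (depth 1)
After 'push 7': stack = [16, 7] (depth 2)
After 'push 7': stack = [16, 7, 7] (depth 3)
After 'dup': stack = [16, 7, 7, 7] (depth 4)
After 'over': stack = [16, 7, 7, 7, 7] (depth 5)
After 'lt': stack = [16, 7, 7, 0] (depth 4)
After 'add': stack = [16, 7, 7] (depth 3)
After 'push -7': stack = [16, 7, 7, -7] (depth 4)
After 'push 20': stack = [16, 7, 7, -7, 20] (depth 5)
After 'mod': stack = [16, 7, 7, 13] (depth 4)
After 'rot': stack = [16, 7, 13, 7] (depth 4)
After 'mul': stack = [16, 7, 91] (depth 3)
After 'div': stack = [16, 0] (depth 2)
After 'add': stack = [16] (depth 1)
After 'neg': stack = [-16] (depth 1)
After 'push -1': stack = [-16, -1] (depth 2)
After 'gt': stack = [0] (depth 1)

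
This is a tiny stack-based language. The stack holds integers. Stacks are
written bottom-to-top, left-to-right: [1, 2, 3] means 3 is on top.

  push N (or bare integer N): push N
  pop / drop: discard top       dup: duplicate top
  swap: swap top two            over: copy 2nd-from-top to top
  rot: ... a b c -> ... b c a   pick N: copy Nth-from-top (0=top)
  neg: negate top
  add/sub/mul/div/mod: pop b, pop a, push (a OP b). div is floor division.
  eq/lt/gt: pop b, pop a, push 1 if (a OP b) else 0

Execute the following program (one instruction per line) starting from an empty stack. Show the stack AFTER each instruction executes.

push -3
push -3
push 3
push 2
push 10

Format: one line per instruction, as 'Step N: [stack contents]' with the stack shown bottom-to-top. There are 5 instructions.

Step 1: [-3]
Step 2: [-3, -3]
Step 3: [-3, -3, 3]
Step 4: [-3, -3, 3, 2]
Step 5: [-3, -3, 3, 2, 10]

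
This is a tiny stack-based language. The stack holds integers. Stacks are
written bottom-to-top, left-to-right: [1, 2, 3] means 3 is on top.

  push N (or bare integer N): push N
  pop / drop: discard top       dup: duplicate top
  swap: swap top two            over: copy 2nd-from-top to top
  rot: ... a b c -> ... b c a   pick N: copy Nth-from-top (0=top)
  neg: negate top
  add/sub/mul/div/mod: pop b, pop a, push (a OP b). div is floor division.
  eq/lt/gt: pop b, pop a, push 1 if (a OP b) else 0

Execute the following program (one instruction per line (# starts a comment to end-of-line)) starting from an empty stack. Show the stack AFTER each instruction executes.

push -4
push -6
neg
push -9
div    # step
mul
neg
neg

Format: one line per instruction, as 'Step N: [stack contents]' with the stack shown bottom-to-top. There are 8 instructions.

Step 1: [-4]
Step 2: [-4, -6]
Step 3: [-4, 6]
Step 4: [-4, 6, -9]
Step 5: [-4, -1]
Step 6: [4]
Step 7: [-4]
Step 8: [4]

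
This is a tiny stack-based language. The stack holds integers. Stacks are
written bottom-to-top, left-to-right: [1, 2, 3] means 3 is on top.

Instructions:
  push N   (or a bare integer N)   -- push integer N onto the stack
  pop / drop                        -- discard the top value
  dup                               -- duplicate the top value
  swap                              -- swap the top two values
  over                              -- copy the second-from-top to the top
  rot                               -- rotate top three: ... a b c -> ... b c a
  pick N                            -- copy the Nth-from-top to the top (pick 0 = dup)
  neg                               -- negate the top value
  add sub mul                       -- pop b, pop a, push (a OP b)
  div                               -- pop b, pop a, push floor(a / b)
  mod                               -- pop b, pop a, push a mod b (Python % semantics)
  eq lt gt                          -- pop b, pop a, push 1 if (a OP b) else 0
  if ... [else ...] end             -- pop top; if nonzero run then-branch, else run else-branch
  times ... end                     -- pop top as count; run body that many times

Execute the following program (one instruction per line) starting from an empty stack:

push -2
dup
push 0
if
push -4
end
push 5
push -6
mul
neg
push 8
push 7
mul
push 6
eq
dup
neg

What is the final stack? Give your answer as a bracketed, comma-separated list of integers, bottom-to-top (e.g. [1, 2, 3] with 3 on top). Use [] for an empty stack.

After 'push -2': [-2]
After 'dup': [-2, -2]
After 'push 0': [-2, -2, 0]
After 'if': [-2, -2]
After 'push 5': [-2, -2, 5]
After 'push -6': [-2, -2, 5, -6]
After 'mul': [-2, -2, -30]
After 'neg': [-2, -2, 30]
After 'push 8': [-2, -2, 30, 8]
After 'push 7': [-2, -2, 30, 8, 7]
After 'mul': [-2, -2, 30, 56]
After 'push 6': [-2, -2, 30, 56, 6]
After 'eq': [-2, -2, 30, 0]
After 'dup': [-2, -2, 30, 0, 0]
After 'neg': [-2, -2, 30, 0, 0]

Answer: [-2, -2, 30, 0, 0]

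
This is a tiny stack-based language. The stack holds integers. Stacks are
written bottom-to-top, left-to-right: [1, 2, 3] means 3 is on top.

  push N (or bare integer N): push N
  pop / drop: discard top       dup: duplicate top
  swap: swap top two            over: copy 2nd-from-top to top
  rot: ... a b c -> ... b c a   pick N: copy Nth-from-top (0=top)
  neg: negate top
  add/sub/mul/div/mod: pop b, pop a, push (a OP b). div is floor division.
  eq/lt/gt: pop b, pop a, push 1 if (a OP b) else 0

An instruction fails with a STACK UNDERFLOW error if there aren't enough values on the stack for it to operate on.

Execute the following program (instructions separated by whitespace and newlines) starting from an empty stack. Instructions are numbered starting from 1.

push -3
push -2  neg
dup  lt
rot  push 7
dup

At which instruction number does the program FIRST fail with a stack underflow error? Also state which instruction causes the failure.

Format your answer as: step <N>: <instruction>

Answer: step 6: rot

Derivation:
Step 1 ('push -3'): stack = [-3], depth = 1
Step 2 ('push -2'): stack = [-3, -2], depth = 2
Step 3 ('neg'): stack = [-3, 2], depth = 2
Step 4 ('dup'): stack = [-3, 2, 2], depth = 3
Step 5 ('lt'): stack = [-3, 0], depth = 2
Step 6 ('rot'): needs 3 value(s) but depth is 2 — STACK UNDERFLOW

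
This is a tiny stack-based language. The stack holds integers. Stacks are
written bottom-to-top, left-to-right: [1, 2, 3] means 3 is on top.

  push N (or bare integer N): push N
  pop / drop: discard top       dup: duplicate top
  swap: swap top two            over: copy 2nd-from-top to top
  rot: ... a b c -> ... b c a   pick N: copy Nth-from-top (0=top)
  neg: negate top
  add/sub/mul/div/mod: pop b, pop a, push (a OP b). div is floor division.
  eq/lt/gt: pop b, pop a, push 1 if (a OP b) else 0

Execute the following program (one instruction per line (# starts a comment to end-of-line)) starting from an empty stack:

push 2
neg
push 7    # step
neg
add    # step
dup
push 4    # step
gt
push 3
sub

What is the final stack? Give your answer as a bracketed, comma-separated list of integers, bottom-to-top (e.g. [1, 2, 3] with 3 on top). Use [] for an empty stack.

After 'push 2': [2]
After 'neg': [-2]
After 'push 7': [-2, 7]
After 'neg': [-2, -7]
After 'add': [-9]
After 'dup': [-9, -9]
After 'push 4': [-9, -9, 4]
After 'gt': [-9, 0]
After 'push 3': [-9, 0, 3]
After 'sub': [-9, -3]

Answer: [-9, -3]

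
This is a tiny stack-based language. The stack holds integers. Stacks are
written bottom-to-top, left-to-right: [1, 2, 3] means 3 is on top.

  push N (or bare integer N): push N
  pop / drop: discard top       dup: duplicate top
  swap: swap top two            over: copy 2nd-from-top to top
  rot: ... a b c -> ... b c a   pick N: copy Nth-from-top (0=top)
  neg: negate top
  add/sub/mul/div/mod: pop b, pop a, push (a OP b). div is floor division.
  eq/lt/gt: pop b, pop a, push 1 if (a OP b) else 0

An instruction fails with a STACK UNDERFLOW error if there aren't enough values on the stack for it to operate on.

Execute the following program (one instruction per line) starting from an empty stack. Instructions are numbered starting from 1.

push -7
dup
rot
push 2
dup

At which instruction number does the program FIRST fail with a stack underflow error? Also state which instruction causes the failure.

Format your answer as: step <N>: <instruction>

Step 1 ('push -7'): stack = [-7], depth = 1
Step 2 ('dup'): stack = [-7, -7], depth = 2
Step 3 ('rot'): needs 3 value(s) but depth is 2 — STACK UNDERFLOW

Answer: step 3: rot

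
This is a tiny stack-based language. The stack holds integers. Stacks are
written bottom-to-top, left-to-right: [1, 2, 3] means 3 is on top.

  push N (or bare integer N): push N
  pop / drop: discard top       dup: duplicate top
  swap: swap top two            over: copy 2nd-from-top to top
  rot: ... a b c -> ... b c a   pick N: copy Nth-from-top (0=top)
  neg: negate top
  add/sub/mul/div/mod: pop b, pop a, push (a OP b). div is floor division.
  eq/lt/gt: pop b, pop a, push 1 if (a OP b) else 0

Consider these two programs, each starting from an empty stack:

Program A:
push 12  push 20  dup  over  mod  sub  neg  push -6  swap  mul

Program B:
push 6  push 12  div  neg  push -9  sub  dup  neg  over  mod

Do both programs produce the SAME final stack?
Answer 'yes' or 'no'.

Program A trace:
  After 'push 12': [12]
  After 'push 20': [12, 20]
  After 'dup': [12, 20, 20]
  After 'over': [12, 20, 20, 20]
  After 'mod': [12, 20, 0]
  After 'sub': [12, 20]
  After 'neg': [12, -20]
  After 'push -6': [12, -20, -6]
  After 'swap': [12, -6, -20]
  After 'mul': [12, 120]
Program A final stack: [12, 120]

Program B trace:
  After 'push 6': [6]
  After 'push 12': [6, 12]
  After 'div': [0]
  After 'neg': [0]
  After 'push -9': [0, -9]
  After 'sub': [9]
  After 'dup': [9, 9]
  After 'neg': [9, -9]
  After 'over': [9, -9, 9]
  After 'mod': [9, 0]
Program B final stack: [9, 0]
Same: no

Answer: no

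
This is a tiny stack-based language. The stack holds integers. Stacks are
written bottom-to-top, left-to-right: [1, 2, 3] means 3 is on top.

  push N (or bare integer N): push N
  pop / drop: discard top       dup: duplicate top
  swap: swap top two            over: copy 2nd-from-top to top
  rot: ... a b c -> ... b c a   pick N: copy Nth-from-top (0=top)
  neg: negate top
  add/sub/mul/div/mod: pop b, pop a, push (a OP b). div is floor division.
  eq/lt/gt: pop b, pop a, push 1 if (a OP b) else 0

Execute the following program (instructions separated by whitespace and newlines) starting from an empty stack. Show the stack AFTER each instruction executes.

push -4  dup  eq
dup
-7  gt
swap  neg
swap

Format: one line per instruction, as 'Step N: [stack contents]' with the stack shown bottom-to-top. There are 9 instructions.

Step 1: [-4]
Step 2: [-4, -4]
Step 3: [1]
Step 4: [1, 1]
Step 5: [1, 1, -7]
Step 6: [1, 1]
Step 7: [1, 1]
Step 8: [1, -1]
Step 9: [-1, 1]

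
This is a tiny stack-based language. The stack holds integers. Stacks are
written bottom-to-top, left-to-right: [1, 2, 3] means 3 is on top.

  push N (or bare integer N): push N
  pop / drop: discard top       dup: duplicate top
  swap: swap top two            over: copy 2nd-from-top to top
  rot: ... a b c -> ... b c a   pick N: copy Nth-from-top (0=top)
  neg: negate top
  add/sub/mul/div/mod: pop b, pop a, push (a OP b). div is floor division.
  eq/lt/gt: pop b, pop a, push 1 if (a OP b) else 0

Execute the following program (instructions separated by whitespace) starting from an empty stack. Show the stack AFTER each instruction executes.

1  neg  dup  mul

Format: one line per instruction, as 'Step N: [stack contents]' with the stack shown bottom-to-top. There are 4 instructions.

Step 1: [1]
Step 2: [-1]
Step 3: [-1, -1]
Step 4: [1]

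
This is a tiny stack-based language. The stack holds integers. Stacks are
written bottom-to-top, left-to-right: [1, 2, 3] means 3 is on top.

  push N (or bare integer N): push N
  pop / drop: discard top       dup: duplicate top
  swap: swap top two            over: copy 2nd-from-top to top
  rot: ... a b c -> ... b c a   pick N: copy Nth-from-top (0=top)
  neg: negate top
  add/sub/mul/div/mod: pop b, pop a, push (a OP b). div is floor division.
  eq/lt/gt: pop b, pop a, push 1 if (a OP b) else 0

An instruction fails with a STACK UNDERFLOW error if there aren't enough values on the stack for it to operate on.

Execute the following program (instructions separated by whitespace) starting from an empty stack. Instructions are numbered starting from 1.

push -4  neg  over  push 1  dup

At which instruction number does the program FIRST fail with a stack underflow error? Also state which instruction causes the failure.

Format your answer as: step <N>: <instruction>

Step 1 ('push -4'): stack = [-4], depth = 1
Step 2 ('neg'): stack = [4], depth = 1
Step 3 ('over'): needs 2 value(s) but depth is 1 — STACK UNDERFLOW

Answer: step 3: over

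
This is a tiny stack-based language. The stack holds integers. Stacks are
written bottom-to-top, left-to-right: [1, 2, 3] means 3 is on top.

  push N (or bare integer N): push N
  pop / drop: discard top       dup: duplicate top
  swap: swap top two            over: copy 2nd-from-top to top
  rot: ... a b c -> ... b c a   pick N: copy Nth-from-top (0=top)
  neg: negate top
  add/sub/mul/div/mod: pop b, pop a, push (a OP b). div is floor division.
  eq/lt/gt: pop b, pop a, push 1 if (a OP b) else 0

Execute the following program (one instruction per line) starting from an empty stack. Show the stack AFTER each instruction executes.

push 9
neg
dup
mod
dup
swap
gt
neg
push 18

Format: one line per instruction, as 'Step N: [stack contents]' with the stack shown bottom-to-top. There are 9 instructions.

Step 1: [9]
Step 2: [-9]
Step 3: [-9, -9]
Step 4: [0]
Step 5: [0, 0]
Step 6: [0, 0]
Step 7: [0]
Step 8: [0]
Step 9: [0, 18]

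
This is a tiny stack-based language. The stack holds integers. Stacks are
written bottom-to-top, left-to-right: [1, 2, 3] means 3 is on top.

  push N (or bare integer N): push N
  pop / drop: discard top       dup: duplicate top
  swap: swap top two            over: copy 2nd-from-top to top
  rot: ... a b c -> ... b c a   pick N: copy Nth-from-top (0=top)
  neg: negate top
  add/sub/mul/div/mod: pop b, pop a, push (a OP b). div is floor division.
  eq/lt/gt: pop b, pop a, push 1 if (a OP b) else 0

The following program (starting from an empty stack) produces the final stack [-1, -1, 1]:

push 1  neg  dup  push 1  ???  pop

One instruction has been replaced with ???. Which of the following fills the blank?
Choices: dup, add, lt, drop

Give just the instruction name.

Answer: dup

Derivation:
Stack before ???: [-1, -1, 1]
Stack after ???:  [-1, -1, 1, 1]
Checking each choice:
  dup: MATCH
  add: produces [-1]
  lt: produces [-1]
  drop: produces [-1]


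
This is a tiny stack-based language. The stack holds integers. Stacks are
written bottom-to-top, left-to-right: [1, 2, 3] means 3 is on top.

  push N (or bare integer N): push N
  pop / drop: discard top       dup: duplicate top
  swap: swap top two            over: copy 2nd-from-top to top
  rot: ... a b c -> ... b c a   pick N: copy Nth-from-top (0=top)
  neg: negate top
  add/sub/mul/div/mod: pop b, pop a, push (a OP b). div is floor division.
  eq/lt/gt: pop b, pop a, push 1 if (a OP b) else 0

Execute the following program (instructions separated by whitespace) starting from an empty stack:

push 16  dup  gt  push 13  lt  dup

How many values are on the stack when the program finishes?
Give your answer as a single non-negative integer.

Answer: 2

Derivation:
After 'push 16': stack = [16] (depth 1)
After 'dup': stack = [16, 16] (depth 2)
After 'gt': stack = [0] (depth 1)
After 'push 13': stack = [0, 13] (depth 2)
After 'lt': stack = [1] (depth 1)
After 'dup': stack = [1, 1] (depth 2)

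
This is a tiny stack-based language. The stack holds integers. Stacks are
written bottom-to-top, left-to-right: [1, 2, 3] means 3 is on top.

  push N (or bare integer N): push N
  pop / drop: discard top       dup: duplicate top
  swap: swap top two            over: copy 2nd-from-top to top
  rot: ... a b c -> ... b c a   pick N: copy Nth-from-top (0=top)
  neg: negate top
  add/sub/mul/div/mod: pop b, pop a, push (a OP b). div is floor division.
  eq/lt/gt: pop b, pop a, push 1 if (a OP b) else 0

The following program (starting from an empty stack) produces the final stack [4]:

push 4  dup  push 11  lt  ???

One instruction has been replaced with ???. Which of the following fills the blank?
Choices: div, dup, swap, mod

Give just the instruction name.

Stack before ???: [4, 1]
Stack after ???:  [4]
Checking each choice:
  div: MATCH
  dup: produces [4, 1, 1]
  swap: produces [1, 4]
  mod: produces [0]


Answer: div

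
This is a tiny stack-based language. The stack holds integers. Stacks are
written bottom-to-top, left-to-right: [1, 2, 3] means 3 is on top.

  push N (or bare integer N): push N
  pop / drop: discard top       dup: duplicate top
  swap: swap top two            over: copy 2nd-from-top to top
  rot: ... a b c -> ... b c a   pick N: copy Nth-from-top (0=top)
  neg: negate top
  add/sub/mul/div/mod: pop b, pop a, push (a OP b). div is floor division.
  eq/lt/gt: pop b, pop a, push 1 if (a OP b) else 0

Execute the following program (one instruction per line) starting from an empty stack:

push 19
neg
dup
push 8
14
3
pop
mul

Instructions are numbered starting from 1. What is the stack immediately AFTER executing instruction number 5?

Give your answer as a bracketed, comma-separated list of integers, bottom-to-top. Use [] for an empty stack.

Answer: [-19, -19, 8, 14]

Derivation:
Step 1 ('push 19'): [19]
Step 2 ('neg'): [-19]
Step 3 ('dup'): [-19, -19]
Step 4 ('push 8'): [-19, -19, 8]
Step 5 ('14'): [-19, -19, 8, 14]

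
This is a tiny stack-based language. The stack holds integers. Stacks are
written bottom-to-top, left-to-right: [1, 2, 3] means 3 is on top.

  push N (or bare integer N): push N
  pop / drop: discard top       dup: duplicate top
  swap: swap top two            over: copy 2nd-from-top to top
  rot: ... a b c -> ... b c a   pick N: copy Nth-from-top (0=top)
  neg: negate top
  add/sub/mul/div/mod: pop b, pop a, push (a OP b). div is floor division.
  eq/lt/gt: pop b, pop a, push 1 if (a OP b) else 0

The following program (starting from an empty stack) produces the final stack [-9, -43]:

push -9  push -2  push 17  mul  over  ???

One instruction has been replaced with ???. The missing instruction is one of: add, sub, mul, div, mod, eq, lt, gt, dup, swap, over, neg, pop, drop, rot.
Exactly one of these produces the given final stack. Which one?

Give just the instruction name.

Stack before ???: [-9, -34, -9]
Stack after ???:  [-9, -43]
The instruction that transforms [-9, -34, -9] -> [-9, -43] is: add

Answer: add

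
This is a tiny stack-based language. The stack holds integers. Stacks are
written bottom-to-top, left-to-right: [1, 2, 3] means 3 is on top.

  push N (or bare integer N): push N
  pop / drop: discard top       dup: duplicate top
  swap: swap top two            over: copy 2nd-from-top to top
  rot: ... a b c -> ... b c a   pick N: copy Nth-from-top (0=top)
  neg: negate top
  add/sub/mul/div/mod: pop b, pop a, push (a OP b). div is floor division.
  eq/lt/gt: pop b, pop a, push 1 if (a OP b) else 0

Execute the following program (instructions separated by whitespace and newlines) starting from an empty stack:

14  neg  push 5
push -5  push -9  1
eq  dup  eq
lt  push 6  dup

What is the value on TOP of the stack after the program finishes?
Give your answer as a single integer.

Answer: 6

Derivation:
After 'push 14': [14]
After 'neg': [-14]
After 'push 5': [-14, 5]
After 'push -5': [-14, 5, -5]
After 'push -9': [-14, 5, -5, -9]
After 'push 1': [-14, 5, -5, -9, 1]
After 'eq': [-14, 5, -5, 0]
After 'dup': [-14, 5, -5, 0, 0]
After 'eq': [-14, 5, -5, 1]
After 'lt': [-14, 5, 1]
After 'push 6': [-14, 5, 1, 6]
After 'dup': [-14, 5, 1, 6, 6]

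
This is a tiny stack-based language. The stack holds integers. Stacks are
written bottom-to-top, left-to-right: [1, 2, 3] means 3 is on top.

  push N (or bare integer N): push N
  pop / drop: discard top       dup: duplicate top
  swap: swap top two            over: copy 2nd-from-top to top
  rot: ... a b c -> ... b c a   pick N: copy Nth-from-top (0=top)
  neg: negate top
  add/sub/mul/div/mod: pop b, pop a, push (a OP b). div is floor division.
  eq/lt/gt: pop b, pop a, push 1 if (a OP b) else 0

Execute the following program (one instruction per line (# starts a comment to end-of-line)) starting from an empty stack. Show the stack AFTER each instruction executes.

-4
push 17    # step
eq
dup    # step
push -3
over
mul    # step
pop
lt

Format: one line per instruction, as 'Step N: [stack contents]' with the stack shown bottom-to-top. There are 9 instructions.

Step 1: [-4]
Step 2: [-4, 17]
Step 3: [0]
Step 4: [0, 0]
Step 5: [0, 0, -3]
Step 6: [0, 0, -3, 0]
Step 7: [0, 0, 0]
Step 8: [0, 0]
Step 9: [0]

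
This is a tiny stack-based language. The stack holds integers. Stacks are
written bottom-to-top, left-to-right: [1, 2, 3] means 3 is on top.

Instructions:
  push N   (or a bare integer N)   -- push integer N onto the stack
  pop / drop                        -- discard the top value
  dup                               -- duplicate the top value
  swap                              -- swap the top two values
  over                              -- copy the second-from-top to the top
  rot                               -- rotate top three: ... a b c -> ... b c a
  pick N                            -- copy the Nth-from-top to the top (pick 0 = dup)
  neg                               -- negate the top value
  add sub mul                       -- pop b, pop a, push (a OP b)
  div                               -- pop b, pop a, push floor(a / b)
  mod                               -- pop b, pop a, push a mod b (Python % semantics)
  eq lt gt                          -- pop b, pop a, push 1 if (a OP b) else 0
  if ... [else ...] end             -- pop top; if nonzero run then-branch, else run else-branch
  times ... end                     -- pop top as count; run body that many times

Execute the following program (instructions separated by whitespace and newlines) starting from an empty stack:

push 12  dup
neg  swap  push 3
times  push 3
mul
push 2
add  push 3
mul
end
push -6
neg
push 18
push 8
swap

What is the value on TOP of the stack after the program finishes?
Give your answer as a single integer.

Answer: 18

Derivation:
After 'push 12': [12]
After 'dup': [12, 12]
After 'neg': [12, -12]
After 'swap': [-12, 12]
After 'push 3': [-12, 12, 3]
After 'times': [-12, 12]
After 'push 3': [-12, 12, 3]
After 'mul': [-12, 36]
After 'push 2': [-12, 36, 2]
After 'add': [-12, 38]
  ...
After 'mul': [-12, 3096]
After 'push 2': [-12, 3096, 2]
After 'add': [-12, 3098]
After 'push 3': [-12, 3098, 3]
After 'mul': [-12, 9294]
After 'push -6': [-12, 9294, -6]
After 'neg': [-12, 9294, 6]
After 'push 18': [-12, 9294, 6, 18]
After 'push 8': [-12, 9294, 6, 18, 8]
After 'swap': [-12, 9294, 6, 8, 18]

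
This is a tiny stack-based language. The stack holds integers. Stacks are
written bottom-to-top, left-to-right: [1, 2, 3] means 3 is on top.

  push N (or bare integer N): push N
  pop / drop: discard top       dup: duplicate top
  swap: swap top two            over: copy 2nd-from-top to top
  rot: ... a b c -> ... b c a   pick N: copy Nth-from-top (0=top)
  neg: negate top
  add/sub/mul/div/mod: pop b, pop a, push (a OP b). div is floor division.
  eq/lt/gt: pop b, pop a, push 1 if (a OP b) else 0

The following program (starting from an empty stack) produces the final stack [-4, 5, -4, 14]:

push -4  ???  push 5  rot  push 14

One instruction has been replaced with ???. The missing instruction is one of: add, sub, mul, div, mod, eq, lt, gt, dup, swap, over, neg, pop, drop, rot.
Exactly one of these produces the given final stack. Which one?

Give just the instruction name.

Stack before ???: [-4]
Stack after ???:  [-4, -4]
The instruction that transforms [-4] -> [-4, -4] is: dup

Answer: dup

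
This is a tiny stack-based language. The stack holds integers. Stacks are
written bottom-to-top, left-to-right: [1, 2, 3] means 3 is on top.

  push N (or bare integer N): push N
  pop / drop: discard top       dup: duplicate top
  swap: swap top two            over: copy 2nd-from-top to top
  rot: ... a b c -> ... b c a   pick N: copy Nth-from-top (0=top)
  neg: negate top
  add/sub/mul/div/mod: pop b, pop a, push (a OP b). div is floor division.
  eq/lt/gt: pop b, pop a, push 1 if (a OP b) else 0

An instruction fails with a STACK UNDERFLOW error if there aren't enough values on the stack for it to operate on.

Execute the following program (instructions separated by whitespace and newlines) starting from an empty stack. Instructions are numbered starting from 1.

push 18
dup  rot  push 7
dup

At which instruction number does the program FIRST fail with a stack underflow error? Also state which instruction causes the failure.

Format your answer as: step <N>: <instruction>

Answer: step 3: rot

Derivation:
Step 1 ('push 18'): stack = [18], depth = 1
Step 2 ('dup'): stack = [18, 18], depth = 2
Step 3 ('rot'): needs 3 value(s) but depth is 2 — STACK UNDERFLOW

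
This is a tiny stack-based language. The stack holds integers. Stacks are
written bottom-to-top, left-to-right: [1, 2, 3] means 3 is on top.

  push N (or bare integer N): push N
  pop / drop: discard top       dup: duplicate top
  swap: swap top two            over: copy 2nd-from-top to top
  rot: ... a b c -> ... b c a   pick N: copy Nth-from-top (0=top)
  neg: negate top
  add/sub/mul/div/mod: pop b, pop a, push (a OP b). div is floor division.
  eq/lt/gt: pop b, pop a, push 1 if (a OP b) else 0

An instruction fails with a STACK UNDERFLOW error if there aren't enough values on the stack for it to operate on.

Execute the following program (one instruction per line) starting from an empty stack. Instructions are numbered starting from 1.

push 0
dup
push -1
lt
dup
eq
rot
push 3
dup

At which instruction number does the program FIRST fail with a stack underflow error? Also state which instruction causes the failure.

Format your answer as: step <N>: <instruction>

Step 1 ('push 0'): stack = [0], depth = 1
Step 2 ('dup'): stack = [0, 0], depth = 2
Step 3 ('push -1'): stack = [0, 0, -1], depth = 3
Step 4 ('lt'): stack = [0, 0], depth = 2
Step 5 ('dup'): stack = [0, 0, 0], depth = 3
Step 6 ('eq'): stack = [0, 1], depth = 2
Step 7 ('rot'): needs 3 value(s) but depth is 2 — STACK UNDERFLOW

Answer: step 7: rot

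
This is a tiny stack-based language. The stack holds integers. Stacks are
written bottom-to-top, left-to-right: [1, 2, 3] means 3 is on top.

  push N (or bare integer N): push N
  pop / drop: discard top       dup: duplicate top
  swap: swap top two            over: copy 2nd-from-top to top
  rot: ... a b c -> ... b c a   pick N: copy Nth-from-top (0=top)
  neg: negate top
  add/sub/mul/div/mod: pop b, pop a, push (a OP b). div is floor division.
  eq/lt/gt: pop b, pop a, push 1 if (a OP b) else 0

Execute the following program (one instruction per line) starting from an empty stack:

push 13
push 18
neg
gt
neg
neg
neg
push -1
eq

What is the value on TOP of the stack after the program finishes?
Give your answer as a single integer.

Answer: 1

Derivation:
After 'push 13': [13]
After 'push 18': [13, 18]
After 'neg': [13, -18]
After 'gt': [1]
After 'neg': [-1]
After 'neg': [1]
After 'neg': [-1]
After 'push -1': [-1, -1]
After 'eq': [1]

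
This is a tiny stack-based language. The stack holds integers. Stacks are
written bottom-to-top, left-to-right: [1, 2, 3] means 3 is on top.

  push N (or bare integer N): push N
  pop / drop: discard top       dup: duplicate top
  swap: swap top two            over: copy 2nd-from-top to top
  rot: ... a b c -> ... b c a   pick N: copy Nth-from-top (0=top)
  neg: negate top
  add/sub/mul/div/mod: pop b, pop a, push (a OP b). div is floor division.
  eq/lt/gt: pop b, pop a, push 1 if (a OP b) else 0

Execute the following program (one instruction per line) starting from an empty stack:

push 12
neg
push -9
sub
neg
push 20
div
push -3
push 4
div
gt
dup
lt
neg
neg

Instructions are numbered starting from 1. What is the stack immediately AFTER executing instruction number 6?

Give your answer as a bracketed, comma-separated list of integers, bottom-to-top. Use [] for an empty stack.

Step 1 ('push 12'): [12]
Step 2 ('neg'): [-12]
Step 3 ('push -9'): [-12, -9]
Step 4 ('sub'): [-3]
Step 5 ('neg'): [3]
Step 6 ('push 20'): [3, 20]

Answer: [3, 20]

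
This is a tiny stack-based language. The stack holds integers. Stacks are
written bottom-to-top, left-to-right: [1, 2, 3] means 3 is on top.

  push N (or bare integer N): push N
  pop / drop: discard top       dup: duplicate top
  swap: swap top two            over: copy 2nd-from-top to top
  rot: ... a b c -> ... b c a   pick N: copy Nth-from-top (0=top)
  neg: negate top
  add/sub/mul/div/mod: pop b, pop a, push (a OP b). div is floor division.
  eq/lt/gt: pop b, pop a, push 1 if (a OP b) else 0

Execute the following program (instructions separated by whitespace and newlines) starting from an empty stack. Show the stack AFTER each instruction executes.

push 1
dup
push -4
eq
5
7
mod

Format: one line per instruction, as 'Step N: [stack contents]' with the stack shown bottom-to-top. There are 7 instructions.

Step 1: [1]
Step 2: [1, 1]
Step 3: [1, 1, -4]
Step 4: [1, 0]
Step 5: [1, 0, 5]
Step 6: [1, 0, 5, 7]
Step 7: [1, 0, 5]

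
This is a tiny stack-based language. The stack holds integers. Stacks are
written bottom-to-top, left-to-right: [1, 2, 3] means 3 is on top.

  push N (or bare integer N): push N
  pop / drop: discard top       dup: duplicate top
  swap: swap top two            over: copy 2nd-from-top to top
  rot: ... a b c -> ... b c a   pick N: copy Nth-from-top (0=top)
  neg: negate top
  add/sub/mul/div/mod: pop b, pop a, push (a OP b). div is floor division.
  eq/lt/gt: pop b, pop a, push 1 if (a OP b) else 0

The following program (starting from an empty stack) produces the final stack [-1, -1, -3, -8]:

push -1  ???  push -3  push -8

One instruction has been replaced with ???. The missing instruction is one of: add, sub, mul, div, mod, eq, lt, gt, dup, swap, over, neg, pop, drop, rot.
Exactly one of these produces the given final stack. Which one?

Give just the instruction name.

Answer: dup

Derivation:
Stack before ???: [-1]
Stack after ???:  [-1, -1]
The instruction that transforms [-1] -> [-1, -1] is: dup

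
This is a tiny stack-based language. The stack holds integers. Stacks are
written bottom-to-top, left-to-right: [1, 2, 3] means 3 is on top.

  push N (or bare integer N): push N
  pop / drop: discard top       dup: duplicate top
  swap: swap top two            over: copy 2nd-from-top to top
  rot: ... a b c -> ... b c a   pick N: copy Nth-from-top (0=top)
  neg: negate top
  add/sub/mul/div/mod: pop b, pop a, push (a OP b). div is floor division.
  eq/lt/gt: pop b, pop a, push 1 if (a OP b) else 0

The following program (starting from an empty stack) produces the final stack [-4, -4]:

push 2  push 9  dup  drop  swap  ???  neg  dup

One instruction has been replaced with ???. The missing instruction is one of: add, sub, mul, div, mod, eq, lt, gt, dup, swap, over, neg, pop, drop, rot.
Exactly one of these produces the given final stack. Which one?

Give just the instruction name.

Stack before ???: [9, 2]
Stack after ???:  [4]
The instruction that transforms [9, 2] -> [4] is: div

Answer: div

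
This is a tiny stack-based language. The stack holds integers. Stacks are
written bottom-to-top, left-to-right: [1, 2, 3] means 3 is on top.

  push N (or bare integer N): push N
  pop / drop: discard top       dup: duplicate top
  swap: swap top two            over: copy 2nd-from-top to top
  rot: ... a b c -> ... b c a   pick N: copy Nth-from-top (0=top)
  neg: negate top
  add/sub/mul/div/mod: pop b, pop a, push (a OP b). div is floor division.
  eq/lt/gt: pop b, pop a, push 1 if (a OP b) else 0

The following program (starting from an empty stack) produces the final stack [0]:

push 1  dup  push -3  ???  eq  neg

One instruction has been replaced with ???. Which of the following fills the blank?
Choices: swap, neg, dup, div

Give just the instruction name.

Answer: div

Derivation:
Stack before ???: [1, 1, -3]
Stack after ???:  [1, -1]
Checking each choice:
  swap: produces [1, 0]
  neg: produces [1, 0]
  dup: produces [1, 1, -1]
  div: MATCH


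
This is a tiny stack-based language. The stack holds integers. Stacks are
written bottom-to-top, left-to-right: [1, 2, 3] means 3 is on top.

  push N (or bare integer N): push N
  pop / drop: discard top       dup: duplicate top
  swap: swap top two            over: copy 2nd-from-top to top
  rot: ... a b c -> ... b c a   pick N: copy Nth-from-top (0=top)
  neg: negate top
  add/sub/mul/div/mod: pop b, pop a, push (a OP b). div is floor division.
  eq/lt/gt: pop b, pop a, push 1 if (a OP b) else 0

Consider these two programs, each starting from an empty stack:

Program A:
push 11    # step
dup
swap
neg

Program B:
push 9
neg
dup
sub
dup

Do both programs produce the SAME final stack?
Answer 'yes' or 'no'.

Program A trace:
  After 'push 11': [11]
  After 'dup': [11, 11]
  After 'swap': [11, 11]
  After 'neg': [11, -11]
Program A final stack: [11, -11]

Program B trace:
  After 'push 9': [9]
  After 'neg': [-9]
  After 'dup': [-9, -9]
  After 'sub': [0]
  After 'dup': [0, 0]
Program B final stack: [0, 0]
Same: no

Answer: no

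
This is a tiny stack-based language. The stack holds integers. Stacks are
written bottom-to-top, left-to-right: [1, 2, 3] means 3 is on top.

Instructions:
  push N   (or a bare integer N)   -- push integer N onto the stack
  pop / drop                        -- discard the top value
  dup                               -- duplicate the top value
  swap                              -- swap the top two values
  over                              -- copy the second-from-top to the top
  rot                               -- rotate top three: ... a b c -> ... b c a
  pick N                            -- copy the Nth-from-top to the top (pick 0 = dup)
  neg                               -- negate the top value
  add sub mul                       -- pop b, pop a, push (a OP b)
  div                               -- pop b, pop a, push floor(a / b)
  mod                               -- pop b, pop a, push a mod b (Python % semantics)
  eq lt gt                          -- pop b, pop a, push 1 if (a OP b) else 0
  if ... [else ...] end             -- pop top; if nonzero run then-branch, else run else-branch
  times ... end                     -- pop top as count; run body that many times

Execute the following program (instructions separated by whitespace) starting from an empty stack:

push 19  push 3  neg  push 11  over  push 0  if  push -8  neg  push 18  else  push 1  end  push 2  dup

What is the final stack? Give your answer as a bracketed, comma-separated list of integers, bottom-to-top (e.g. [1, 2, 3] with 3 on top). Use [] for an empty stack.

Answer: [19, -3, 11, -3, 1, 2, 2]

Derivation:
After 'push 19': [19]
After 'push 3': [19, 3]
After 'neg': [19, -3]
After 'push 11': [19, -3, 11]
After 'over': [19, -3, 11, -3]
After 'push 0': [19, -3, 11, -3, 0]
After 'if': [19, -3, 11, -3]
After 'push 1': [19, -3, 11, -3, 1]
After 'push 2': [19, -3, 11, -3, 1, 2]
After 'dup': [19, -3, 11, -3, 1, 2, 2]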